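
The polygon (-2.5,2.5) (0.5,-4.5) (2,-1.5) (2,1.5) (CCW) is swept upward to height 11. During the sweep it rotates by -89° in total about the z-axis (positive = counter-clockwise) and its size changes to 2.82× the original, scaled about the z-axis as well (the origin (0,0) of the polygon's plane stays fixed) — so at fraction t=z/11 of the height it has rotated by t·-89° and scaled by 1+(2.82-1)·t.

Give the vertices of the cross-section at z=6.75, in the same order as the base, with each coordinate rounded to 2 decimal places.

t = z/height = 6.75/11 = 0.613636
s = 1 + (scale-1)·z/height = 1 + (2.82-1)·6.75/11 = 2.116818
θ = twist·z/height = -89°·6.75/11 = -54.6136° = -0.953188 rad
cos θ = 0.579087, sin θ = -0.815266 (intermediates below are computed at full precision and shown rounded to 5 d.p.)
v1: (-2.5,2.5) → rotate → (0.59045,3.48588) → ×s → (1.24987,7.37898) → (1.25,7.38)
v2: (0.5,-4.5) → rotate → (-3.37915,-3.01353) → ×s → (-7.15305,-6.37908) → (-7.15,-6.38)
v3: (2,-1.5) → rotate → (-0.06472,-2.49916) → ×s → (-0.13701,-5.29027) → (-0.14,-5.29)
v4: (2,1.5) → rotate → (2.38107,-0.76190) → ×s → (5.04030,-1.61280) → (5.04,-1.61)

Cross-section at z=6.75: (1.25,7.38) (-7.15,-6.38) (-0.14,-5.29) (5.04,-1.61)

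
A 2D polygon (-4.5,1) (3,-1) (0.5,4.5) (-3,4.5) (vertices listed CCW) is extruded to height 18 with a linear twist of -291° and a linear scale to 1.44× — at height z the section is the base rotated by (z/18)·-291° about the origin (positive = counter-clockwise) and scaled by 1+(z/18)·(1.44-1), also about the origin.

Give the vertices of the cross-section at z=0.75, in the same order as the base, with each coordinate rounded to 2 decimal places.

Cross-section at z=0.75: (-4.27,1.96) (2.77,-1.64) (1.46,4.37) (-2.02,5.12)

t = z/height = 0.75/18 = 0.0416667
s = 1 + (scale-1)·z/height = 1 + (1.44-1)·0.75/18 = 1.018333
θ = twist·z/height = -291°·0.75/18 = -12.1250° = -0.211621 rad
cos θ = 0.977692, sin θ = -0.210045 (intermediates below are computed at full precision and shown rounded to 5 d.p.)
v1: (-4.5,1) → rotate → (-4.18957,1.92289) → ×s → (-4.26638,1.95815) → (-4.27,1.96)
v2: (3,-1) → rotate → (2.72303,-1.60783) → ×s → (2.77295,-1.63730) → (2.77,-1.64)
v3: (0.5,4.5) → rotate → (1.43405,4.29459) → ×s → (1.46034,4.37332) → (1.46,4.37)
v4: (-3,4.5) → rotate → (-1.98787,5.02975) → ×s → (-2.02432,5.12196) → (-2.02,5.12)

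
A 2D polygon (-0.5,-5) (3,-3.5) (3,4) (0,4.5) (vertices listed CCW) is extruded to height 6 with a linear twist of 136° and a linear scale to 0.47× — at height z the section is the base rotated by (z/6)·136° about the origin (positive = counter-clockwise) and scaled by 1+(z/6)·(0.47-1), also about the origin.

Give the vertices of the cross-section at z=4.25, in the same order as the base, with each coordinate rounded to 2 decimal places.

Cross-section at z=4.25: (3.14,0.03) (1.97,2.10) (-2.69,1.59) (-2.79,-0.31)

t = z/height = 4.25/6 = 0.708333
s = 1 + (scale-1)·z/height = 1 + (0.47-1)·4.25/6 = 0.624583
θ = twist·z/height = 136°·4.25/6 = 96.3333° = 1.681334 rad
cos θ = -0.110313, sin θ = 0.993897 (intermediates below are computed at full precision and shown rounded to 5 d.p.)
v1: (-0.5,-5) → rotate → (5.02464,0.05461) → ×s → (3.13831,0.03411) → (3.14,0.03)
v2: (3,-3.5) → rotate → (3.14770,3.36778) → ×s → (1.96600,2.10346) → (1.97,2.10)
v3: (3,4) → rotate → (-4.30653,2.54044) → ×s → (-2.68978,1.58672) → (-2.69,1.59)
v4: (0,4.5) → rotate → (-4.47254,-0.49641) → ×s → (-2.79347,-0.31005) → (-2.79,-0.31)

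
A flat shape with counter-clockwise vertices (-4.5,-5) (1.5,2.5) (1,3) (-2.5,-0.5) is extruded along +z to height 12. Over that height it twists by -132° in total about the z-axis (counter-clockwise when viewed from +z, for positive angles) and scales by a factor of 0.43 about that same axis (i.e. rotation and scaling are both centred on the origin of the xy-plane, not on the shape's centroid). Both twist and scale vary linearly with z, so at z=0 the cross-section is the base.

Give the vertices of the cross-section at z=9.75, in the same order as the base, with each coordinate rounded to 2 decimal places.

Cross-section at z=9.75: (-1.85,3.10) (1.04,-1.17) (1.38,-0.99) (0.14,1.36)

t = z/height = 9.75/12 = 0.8125
s = 1 + (scale-1)·z/height = 1 + (0.43-1)·9.75/12 = 0.536875
θ = twist·z/height = -132°·9.75/12 = -107.2500° = -1.871866 rad
cos θ = -0.296542, sin θ = -0.955020 (intermediates below are computed at full precision and shown rounded to 5 d.p.)
v1: (-4.5,-5) → rotate → (-3.44066,5.78030) → ×s → (-1.84721,3.10330) → (-1.85,3.10)
v2: (1.5,2.5) → rotate → (1.94274,-2.17388) → ×s → (1.04301,-1.16710) → (1.04,-1.17)
v3: (1,3) → rotate → (2.56852,-1.84464) → ×s → (1.37897,-0.99034) → (1.38,-0.99)
v4: (-2.5,-0.5) → rotate → (0.26384,2.53582) → ×s → (0.14165,1.36142) → (0.14,1.36)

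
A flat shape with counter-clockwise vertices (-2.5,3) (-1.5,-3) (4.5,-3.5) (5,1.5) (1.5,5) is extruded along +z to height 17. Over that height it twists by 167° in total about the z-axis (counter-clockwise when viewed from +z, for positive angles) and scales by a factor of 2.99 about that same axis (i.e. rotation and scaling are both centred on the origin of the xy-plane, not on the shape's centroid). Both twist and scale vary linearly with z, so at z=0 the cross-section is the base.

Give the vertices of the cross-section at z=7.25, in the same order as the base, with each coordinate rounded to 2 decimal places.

Cross-section at z=7.25: (-6.74,-2.59) (4.36,-4.41) (8.80,5.79) (0.35,9.64) (-7.86,5.60)

t = z/height = 7.25/17 = 0.426471
s = 1 + (scale-1)·z/height = 1 + (2.99-1)·7.25/17 = 1.848676
θ = twist·z/height = 167°·7.25/17 = 71.2206° = 1.243034 rad
cos θ = 0.321926, sin θ = 0.946765 (intermediates below are computed at full precision and shown rounded to 5 d.p.)
v1: (-2.5,3) → rotate → (-3.64511,-1.40114) → ×s → (-6.73863,-2.59025) → (-6.74,-2.59)
v2: (-1.5,-3) → rotate → (2.35741,-2.38592) → ×s → (4.35808,-4.41080) → (4.36,-4.41)
v3: (4.5,-3.5) → rotate → (4.76234,3.13370) → ×s → (8.80403,5.79320) → (8.80,5.79)
v4: (5,1.5) → rotate → (0.18948,5.21671) → ×s → (0.35029,9.64402) → (0.35,9.64)
v5: (1.5,5) → rotate → (-4.25094,3.02978) → ×s → (-7.85861,5.60107) → (-7.86,5.60)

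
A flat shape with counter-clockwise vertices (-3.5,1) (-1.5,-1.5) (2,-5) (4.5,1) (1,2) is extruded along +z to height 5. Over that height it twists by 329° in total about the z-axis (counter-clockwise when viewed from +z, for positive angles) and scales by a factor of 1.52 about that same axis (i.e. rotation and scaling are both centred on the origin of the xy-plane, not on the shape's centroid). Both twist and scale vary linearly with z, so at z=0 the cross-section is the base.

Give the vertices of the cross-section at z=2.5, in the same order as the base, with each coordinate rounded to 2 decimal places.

Cross-section at z=2.5: (3.91,-2.39) (2.33,1.32) (-0.74,6.74) (-5.80,0.30) (-1.89,-2.09)

t = z/height = 2.5/5 = 0.5
s = 1 + (scale-1)·z/height = 1 + (1.52-1)·2.5/5 = 1.260000
θ = twist·z/height = 329°·2.5/5 = 164.5000° = 2.871067 rad
cos θ = -0.963630, sin θ = 0.267238 (intermediates below are computed at full precision and shown rounded to 5 d.p.)
v1: (-3.5,1) → rotate → (3.10547,-1.89896) → ×s → (3.91289,-2.39270) → (3.91,-2.39)
v2: (-1.5,-1.5) → rotate → (1.84630,1.04459) → ×s → (2.32634,1.31618) → (2.33,1.32)
v3: (2,-5) → rotate → (-0.59107,5.35263) → ×s → (-0.74475,6.74431) → (-0.74,6.74)
v4: (4.5,1) → rotate → (-4.60358,0.23894) → ×s → (-5.80051,0.30107) → (-5.80,0.30)
v5: (1,2) → rotate → (-1.49811,-1.66002) → ×s → (-1.88762,-2.09163) → (-1.89,-2.09)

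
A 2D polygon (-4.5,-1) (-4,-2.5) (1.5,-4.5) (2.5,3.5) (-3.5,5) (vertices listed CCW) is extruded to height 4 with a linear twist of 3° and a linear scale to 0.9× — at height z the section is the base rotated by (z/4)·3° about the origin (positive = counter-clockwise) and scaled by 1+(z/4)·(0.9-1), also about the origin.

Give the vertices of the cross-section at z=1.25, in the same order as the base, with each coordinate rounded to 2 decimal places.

t = z/height = 1.25/4 = 0.3125
s = 1 + (scale-1)·z/height = 1 + (0.9-1)·1.25/4 = 0.968750
θ = twist·z/height = 3°·1.25/4 = 0.9375° = 0.016362 rad
cos θ = 0.999866, sin θ = 0.016362 (intermediates below are computed at full precision and shown rounded to 5 d.p.)
v1: (-4.5,-1) → rotate → (-4.48304,-1.07349) → ×s → (-4.34294,-1.03995) → (-4.34,-1.04)
v2: (-4,-2.5) → rotate → (-3.95856,-2.56511) → ×s → (-3.83486,-2.48495) → (-3.83,-2.48)
v3: (1.5,-4.5) → rotate → (1.57343,-4.47486) → ×s → (1.52426,-4.33502) → (1.52,-4.34)
v4: (2.5,3.5) → rotate → (2.44240,3.54044) → ×s → (2.36607,3.42980) → (2.37,3.43)
v5: (-3.5,5) → rotate → (-3.58134,4.94206) → ×s → (-3.46942,4.78763) → (-3.47,4.79)

Cross-section at z=1.25: (-4.34,-1.04) (-3.83,-2.48) (1.52,-4.34) (2.37,3.43) (-3.47,4.79)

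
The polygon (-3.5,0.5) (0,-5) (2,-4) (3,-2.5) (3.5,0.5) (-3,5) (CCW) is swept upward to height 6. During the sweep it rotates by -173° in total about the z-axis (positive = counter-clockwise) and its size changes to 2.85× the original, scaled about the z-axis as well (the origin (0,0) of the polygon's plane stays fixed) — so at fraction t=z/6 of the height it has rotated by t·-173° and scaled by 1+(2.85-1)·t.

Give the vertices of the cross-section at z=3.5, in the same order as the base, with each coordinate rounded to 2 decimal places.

Cross-section at z=3.5: (2.40,6.95) (-10.21,1.97) (-8.95,-2.51) (-6.29,-5.14) (-0.36,-7.34) (11.39,4.16)

t = z/height = 3.5/6 = 0.583333
s = 1 + (scale-1)·z/height = 1 + (2.85-1)·3.5/6 = 2.079167
θ = twist·z/height = -173°·3.5/6 = -100.9167° = -1.761328 rad
cos θ = -0.189381, sin θ = -0.981904 (intermediates below are computed at full precision and shown rounded to 5 d.p.)
v1: (-3.5,0.5) → rotate → (1.15379,3.34197) → ×s → (2.39891,6.94852) → (2.40,6.95)
v2: (0,-5) → rotate → (-4.90952,0.94691) → ×s → (-10.20771,1.96877) → (-10.21,1.97)
v3: (2,-4) → rotate → (-4.30638,-1.20628) → ×s → (-8.95368,-2.50806) → (-8.95,-2.51)
v4: (3,-2.5) → rotate → (-3.02290,-2.47226) → ×s → (-6.28512,-5.14024) → (-6.29,-5.14)
v5: (3.5,0.5) → rotate → (-0.17188,-3.53135) → ×s → (-0.35737,-7.34227) → (-0.36,-7.34)
v6: (-3,5) → rotate → (5.47766,1.99881) → ×s → (11.38897,4.15585) → (11.39,4.16)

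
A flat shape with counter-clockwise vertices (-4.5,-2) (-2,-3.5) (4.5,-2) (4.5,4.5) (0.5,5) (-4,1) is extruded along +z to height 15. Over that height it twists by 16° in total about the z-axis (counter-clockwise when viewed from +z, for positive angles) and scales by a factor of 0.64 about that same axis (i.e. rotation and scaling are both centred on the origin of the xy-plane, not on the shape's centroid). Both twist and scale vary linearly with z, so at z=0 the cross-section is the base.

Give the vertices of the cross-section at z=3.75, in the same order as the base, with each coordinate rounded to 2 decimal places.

Cross-section at z=3.75: (-3.96,-2.10) (-1.59,-3.30) (4.21,-1.53) (3.80,4.37) (0.14,4.57) (-3.69,0.65)

t = z/height = 3.75/15 = 0.25
s = 1 + (scale-1)·z/height = 1 + (0.64-1)·3.75/15 = 0.910000
θ = twist·z/height = 16°·3.75/15 = 4.0000° = 0.069813 rad
cos θ = 0.997564, sin θ = 0.069756 (intermediates below are computed at full precision and shown rounded to 5 d.p.)
v1: (-4.5,-2) → rotate → (-4.34953,-2.30903) → ×s → (-3.95807,-2.10122) → (-3.96,-2.10)
v2: (-2,-3.5) → rotate → (-1.75098,-3.63099) → ×s → (-1.59339,-3.30420) → (-1.59,-3.30)
v3: (4.5,-2) → rotate → (4.62855,-1.68122) → ×s → (4.21198,-1.52991) → (4.21,-1.53)
v4: (4.5,4.5) → rotate → (4.17513,4.80294) → ×s → (3.79937,4.37068) → (3.80,4.37)
v5: (0.5,5) → rotate → (0.15000,5.02270) → ×s → (0.13650,4.57066) → (0.14,4.57)
v6: (-4,1) → rotate → (-4.06001,0.71854) → ×s → (-3.69461,0.65387) → (-3.69,0.65)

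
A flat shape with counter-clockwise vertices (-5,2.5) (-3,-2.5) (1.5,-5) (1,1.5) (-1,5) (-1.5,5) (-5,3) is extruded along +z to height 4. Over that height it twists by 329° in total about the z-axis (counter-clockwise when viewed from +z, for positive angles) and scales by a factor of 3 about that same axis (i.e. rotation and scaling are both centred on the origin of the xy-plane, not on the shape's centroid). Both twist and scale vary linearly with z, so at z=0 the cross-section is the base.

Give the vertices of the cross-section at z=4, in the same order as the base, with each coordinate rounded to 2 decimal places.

t = z/height = 4/4 = 1
s = 1 + (scale-1)·z/height = 1 + (3-1)·4/4 = 3.000000
θ = twist·z/height = 329°·4/4 = 329.0000° = 5.742133 rad
cos θ = 0.857167, sin θ = -0.515038 (intermediates below are computed at full precision and shown rounded to 5 d.p.)
v1: (-5,2.5) → rotate → (-2.99824,4.71811) → ×s → (-8.99472,14.15433) → (-8.99,14.15)
v2: (-3,-2.5) → rotate → (-3.85910,-0.59780) → ×s → (-11.57729,-1.79341) → (-11.58,-1.79)
v3: (1.5,-5) → rotate → (-1.28944,-5.05839) → ×s → (-3.86832,-15.17518) → (-3.87,-15.18)
v4: (1,1.5) → rotate → (1.62972,0.77071) → ×s → (4.88917,2.31214) → (4.89,2.31)
v5: (-1,5) → rotate → (1.71802,4.80087) → ×s → (5.15407,14.40262) → (5.15,14.40)
v6: (-1.5,5) → rotate → (1.28944,5.05839) → ×s → (3.86832,15.17518) → (3.87,15.18)
v7: (-5,3) → rotate → (-2.74072,5.14669) → ×s → (-8.22217,15.44008) → (-8.22,15.44)

Cross-section at z=4: (-8.99,14.15) (-11.58,-1.79) (-3.87,-15.18) (4.89,2.31) (5.15,14.40) (3.87,15.18) (-8.22,15.44)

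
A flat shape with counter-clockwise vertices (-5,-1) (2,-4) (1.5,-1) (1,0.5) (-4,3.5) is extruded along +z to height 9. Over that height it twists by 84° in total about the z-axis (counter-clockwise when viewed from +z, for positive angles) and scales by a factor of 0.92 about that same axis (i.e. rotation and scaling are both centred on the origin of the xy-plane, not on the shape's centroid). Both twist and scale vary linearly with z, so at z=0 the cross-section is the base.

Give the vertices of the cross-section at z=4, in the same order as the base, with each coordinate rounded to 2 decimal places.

t = z/height = 4/9 = 0.444444
s = 1 + (scale-1)·z/height = 1 + (0.92-1)·4/9 = 0.964444
θ = twist·z/height = 84°·4/9 = 37.3333° = 0.651590 rad
cos θ = 0.795121, sin θ = 0.606451 (intermediates below are computed at full precision and shown rounded to 5 d.p.)
v1: (-5,-1) → rotate → (-3.36915,-3.82738) → ×s → (-3.24936,-3.69129) → (-3.25,-3.69)
v2: (2,-4) → rotate → (4.01605,-1.96758) → ×s → (3.87325,-1.89762) → (3.87,-1.90)
v3: (1.5,-1) → rotate → (1.79913,0.11456) → ×s → (1.73516,0.11048) → (1.74,0.11)
v4: (1,0.5) → rotate → (0.49190,1.00401) → ×s → (0.47441,0.96831) → (0.47,0.97)
v5: (-4,3.5) → rotate → (-5.30306,0.35712) → ×s → (-5.11451,0.34442) → (-5.11,0.34)

Cross-section at z=4: (-3.25,-3.69) (3.87,-1.90) (1.74,0.11) (0.47,0.97) (-5.11,0.34)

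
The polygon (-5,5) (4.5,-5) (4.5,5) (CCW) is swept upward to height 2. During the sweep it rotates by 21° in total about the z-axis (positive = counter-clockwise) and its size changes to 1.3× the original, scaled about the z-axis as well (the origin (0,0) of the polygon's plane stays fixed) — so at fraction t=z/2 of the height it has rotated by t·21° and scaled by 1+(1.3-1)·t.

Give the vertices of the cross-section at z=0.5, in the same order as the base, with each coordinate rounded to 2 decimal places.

t = z/height = 0.5/2 = 0.25
s = 1 + (scale-1)·z/height = 1 + (1.3-1)·0.5/2 = 1.075000
θ = twist·z/height = 21°·0.5/2 = 5.2500° = 0.091630 rad
cos θ = 0.995805, sin θ = 0.091502 (intermediates below are computed at full precision and shown rounded to 5 d.p.)
v1: (-5,5) → rotate → (-5.43653,4.52152) → ×s → (-5.84427,4.86063) → (-5.84,4.86)
v2: (4.5,-5) → rotate → (4.93863,-4.56727) → ×s → (5.30903,-4.90981) → (5.31,-4.91)
v3: (4.5,5) → rotate → (4.02361,5.39078) → ×s → (4.32539,5.79509) → (4.33,5.80)

Cross-section at z=0.5: (-5.84,4.86) (5.31,-4.91) (4.33,5.80)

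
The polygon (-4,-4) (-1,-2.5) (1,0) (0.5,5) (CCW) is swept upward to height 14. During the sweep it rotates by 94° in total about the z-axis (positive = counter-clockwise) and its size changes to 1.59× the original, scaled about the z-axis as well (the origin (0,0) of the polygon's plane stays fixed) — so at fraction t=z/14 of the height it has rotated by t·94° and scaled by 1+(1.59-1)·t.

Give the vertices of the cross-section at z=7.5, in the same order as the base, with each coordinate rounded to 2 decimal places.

Cross-section at z=7.5: (0.70,-7.41) (1.69,-3.11) (0.84,1.01) (-4.65,4.70)

t = z/height = 7.5/14 = 0.535714
s = 1 + (scale-1)·z/height = 1 + (1.59-1)·7.5/14 = 1.316071
θ = twist·z/height = 94°·7.5/14 = 50.3571° = 0.878898 rad
cos θ = 0.638000, sin θ = 0.770036 (intermediates below are computed at full precision and shown rounded to 5 d.p.)
v1: (-4,-4) → rotate → (0.52814,-5.63215) → ×s → (0.69508,-7.41231) → (0.70,-7.41)
v2: (-1,-2.5) → rotate → (1.28709,-2.36504) → ×s → (1.69390,-3.11256) → (1.69,-3.11)
v3: (1,0) → rotate → (0.63800,0.77004) → ×s → (0.83965,1.01342) → (0.84,1.01)
v4: (0.5,5) → rotate → (-3.53118,3.57502) → ×s → (-4.64729,4.70498) → (-4.65,4.70)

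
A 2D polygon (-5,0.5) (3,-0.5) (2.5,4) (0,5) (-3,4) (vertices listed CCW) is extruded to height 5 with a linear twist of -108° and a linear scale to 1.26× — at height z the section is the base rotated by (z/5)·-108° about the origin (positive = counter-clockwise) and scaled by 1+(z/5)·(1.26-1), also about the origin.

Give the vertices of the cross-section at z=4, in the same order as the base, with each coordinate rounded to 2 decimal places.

Cross-section at z=4: (0.22,6.07) (-0.38,-3.65) (5.01,-2.71) (6.03,0.38) (4.59,3.92)

t = z/height = 4/5 = 0.8
s = 1 + (scale-1)·z/height = 1 + (1.26-1)·4/5 = 1.208000
θ = twist·z/height = -108°·4/5 = -86.4000° = -1.507964 rad
cos θ = 0.062791, sin θ = -0.998027 (intermediates below are computed at full precision and shown rounded to 5 d.p.)
v1: (-5,0.5) → rotate → (0.18506,5.02153) → ×s → (0.22355,6.06601) → (0.22,6.07)
v2: (3,-0.5) → rotate → (-0.31064,-3.02548) → ×s → (-0.37526,-3.65477) → (-0.38,-3.65)
v3: (2.5,4) → rotate → (4.14908,-2.24390) → ×s → (5.01209,-2.71064) → (5.01,-2.71)
v4: (0,5) → rotate → (4.99013,0.31395) → ×s → (6.02808,0.37925) → (6.03,0.38)
v5: (-3,4) → rotate → (3.80374,3.24524) → ×s → (4.59491,3.92025) → (4.59,3.92)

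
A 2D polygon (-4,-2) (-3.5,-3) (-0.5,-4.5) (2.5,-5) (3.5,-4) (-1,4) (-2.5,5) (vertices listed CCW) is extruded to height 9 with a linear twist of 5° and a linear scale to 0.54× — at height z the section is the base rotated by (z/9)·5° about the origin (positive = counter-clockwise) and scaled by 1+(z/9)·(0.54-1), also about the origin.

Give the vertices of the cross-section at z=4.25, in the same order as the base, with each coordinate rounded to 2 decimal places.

t = z/height = 4.25/9 = 0.472222
s = 1 + (scale-1)·z/height = 1 + (0.54-1)·4.25/9 = 0.782778
θ = twist·z/height = 5°·4.25/9 = 2.3611° = 0.041209 rad
cos θ = 0.999151, sin θ = 0.041198 (intermediates below are computed at full precision and shown rounded to 5 d.p.)
v1: (-4,-2) → rotate → (-3.91421,-2.16309) → ×s → (-3.06396,-1.69322) → (-3.06,-1.69)
v2: (-3.5,-3) → rotate → (-3.37344,-3.14164) → ×s → (-2.64065,-2.45921) → (-2.64,-2.46)
v3: (-0.5,-4.5) → rotate → (-0.31419,-4.51678) → ×s → (-0.24594,-3.53563) → (-0.25,-3.54)
v4: (2.5,-5) → rotate → (2.70387,-4.89276) → ×s → (2.11653,-3.82994) → (2.12,-3.83)
v5: (3.5,-4) → rotate → (3.66182,-3.85241) → ×s → (2.86639,-3.01558) → (2.87,-3.02)
v6: (-1,4) → rotate → (-1.16394,3.95541) → ×s → (-0.91111,3.09620) → (-0.91,3.10)
v7: (-2.5,5) → rotate → (-2.70387,4.89276) → ×s → (-2.11653,3.82994) → (-2.12,3.83)

Cross-section at z=4.25: (-3.06,-1.69) (-2.64,-2.46) (-0.25,-3.54) (2.12,-3.83) (2.87,-3.02) (-0.91,3.10) (-2.12,3.83)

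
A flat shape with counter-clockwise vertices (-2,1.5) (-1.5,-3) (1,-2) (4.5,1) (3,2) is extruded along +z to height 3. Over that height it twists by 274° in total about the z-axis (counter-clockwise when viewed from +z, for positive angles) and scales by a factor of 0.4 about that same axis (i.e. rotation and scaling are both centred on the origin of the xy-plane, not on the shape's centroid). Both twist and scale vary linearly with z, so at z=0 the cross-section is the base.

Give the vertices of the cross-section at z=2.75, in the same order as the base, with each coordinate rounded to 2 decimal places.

t = z/height = 2.75/3 = 0.916667
s = 1 + (scale-1)·z/height = 1 + (0.4-1)·2.75/3 = 0.450000
θ = twist·z/height = 274°·2.75/3 = 251.1667° = 4.383685 rad
cos θ = -0.322816, sin θ = -0.946462 (intermediates below are computed at full precision and shown rounded to 5 d.p.)
v1: (-2,1.5) → rotate → (2.06533,1.40870) → ×s → (0.92940,0.63391) → (0.93,0.63)
v2: (-1.5,-3) → rotate → (-2.35516,2.38814) → ×s → (-1.05982,1.07466) → (-1.06,1.07)
v3: (1,-2) → rotate → (-2.21574,-0.30083) → ×s → (-0.99708,-0.13537) → (-1.00,-0.14)
v4: (4.5,1) → rotate → (-0.50621,-4.58189) → ×s → (-0.22780,-2.06185) → (-0.23,-2.06)
v5: (3,2) → rotate → (0.92447,-3.48502) → ×s → (0.41601,-1.56826) → (0.42,-1.57)

Cross-section at z=2.75: (0.93,0.63) (-1.06,1.07) (-1.00,-0.14) (-0.23,-2.06) (0.42,-1.57)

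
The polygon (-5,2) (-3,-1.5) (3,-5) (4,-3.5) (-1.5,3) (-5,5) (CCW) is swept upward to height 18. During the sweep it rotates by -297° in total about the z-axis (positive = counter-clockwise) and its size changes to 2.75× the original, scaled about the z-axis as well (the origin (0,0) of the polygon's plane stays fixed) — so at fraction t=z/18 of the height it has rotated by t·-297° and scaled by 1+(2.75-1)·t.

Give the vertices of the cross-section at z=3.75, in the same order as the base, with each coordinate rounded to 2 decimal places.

Cross-section at z=3.75: (-0.81,7.30) (-3.73,2.65) (-4.09,-6.83) (-1.64,-7.07) (2.65,3.73) (2.80,9.23)

t = z/height = 3.75/18 = 0.208333
s = 1 + (scale-1)·z/height = 1 + (2.75-1)·3.75/18 = 1.364583
θ = twist·z/height = -297°·3.75/18 = -61.8750° = -1.079922 rad
cos θ = 0.471397, sin θ = -0.881921 (intermediates below are computed at full precision and shown rounded to 5 d.p.)
v1: (-5,2) → rotate → (-0.59314,5.35240) → ×s → (-0.80939,7.30380) → (-0.81,7.30)
v2: (-3,-1.5) → rotate → (-2.73707,1.93867) → ×s → (-3.73496,2.64547) → (-3.73,2.65)
v3: (3,-5) → rotate → (-2.99542,-5.00275) → ×s → (-4.08749,-6.82667) → (-4.09,-6.83)
v4: (4,-3.5) → rotate → (-1.20114,-5.17757) → ×s → (-1.63905,-7.06523) → (-1.64,-7.07)
v5: (-1.5,3) → rotate → (1.93867,2.73707) → ×s → (2.64547,3.73496) → (2.65,3.73)
v6: (-5,5) → rotate → (2.05262,6.76659) → ×s → (2.80097,9.23358) → (2.80,9.23)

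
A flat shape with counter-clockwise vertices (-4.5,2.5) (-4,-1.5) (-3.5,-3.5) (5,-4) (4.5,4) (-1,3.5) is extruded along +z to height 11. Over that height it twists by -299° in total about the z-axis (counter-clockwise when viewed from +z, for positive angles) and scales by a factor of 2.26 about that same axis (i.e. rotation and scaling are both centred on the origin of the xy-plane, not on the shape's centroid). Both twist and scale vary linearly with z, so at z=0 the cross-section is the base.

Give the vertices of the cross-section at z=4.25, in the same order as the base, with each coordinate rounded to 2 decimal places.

t = z/height = 4.25/11 = 0.386364
s = 1 + (scale-1)·z/height = 1 + (2.26-1)·4.25/11 = 1.486818
θ = twist·z/height = -299°·4.25/11 = -115.5227° = -2.016252 rad
cos θ = -0.430869, sin θ = -0.902414 (intermediates below are computed at full precision and shown rounded to 5 d.p.)
v1: (-4.5,2.5) → rotate → (4.19495,2.98369) → ×s → (6.23712,4.43621) → (6.24,4.44)
v2: (-4,-1.5) → rotate → (0.36985,4.25596) → ×s → (0.54991,6.32784) → (0.55,6.33)
v3: (-3.5,-3.5) → rotate → (-1.65041,4.66649) → ×s → (-2.45386,6.93823) → (-2.45,6.94)
v4: (5,-4) → rotate → (-5.76400,-2.78860) → ×s → (-8.57002,-4.14614) → (-8.57,-4.15)
v5: (4.5,4) → rotate → (1.67075,-5.78434) → ×s → (2.48410,-8.60026) → (2.48,-8.60)
v6: (-1,3.5) → rotate → (3.58932,-0.60563) → ×s → (5.33667,-0.90046) → (5.34,-0.90)

Cross-section at z=4.25: (6.24,4.44) (0.55,6.33) (-2.45,6.94) (-8.57,-4.15) (2.48,-8.60) (5.34,-0.90)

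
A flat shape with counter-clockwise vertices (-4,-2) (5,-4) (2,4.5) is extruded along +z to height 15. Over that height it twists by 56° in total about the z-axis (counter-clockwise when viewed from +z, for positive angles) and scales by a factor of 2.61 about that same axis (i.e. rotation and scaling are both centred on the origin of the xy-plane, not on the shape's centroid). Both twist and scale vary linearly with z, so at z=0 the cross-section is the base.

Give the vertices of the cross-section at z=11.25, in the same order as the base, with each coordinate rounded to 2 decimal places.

t = z/height = 11.25/15 = 0.75
s = 1 + (scale-1)·z/height = 1 + (2.61-1)·11.25/15 = 2.207500
θ = twist·z/height = 56°·11.25/15 = 42.0000° = 0.733038 rad
cos θ = 0.743145, sin θ = 0.669131 (intermediates below are computed at full precision and shown rounded to 5 d.p.)
v1: (-4,-2) → rotate → (-1.63432,-4.16281) → ×s → (-3.60776,-9.18941) → (-3.61,-9.19)
v2: (5,-4) → rotate → (6.39225,0.37307) → ×s → (14.11088,0.82356) → (14.11,0.82)
v3: (2,4.5) → rotate → (-1.52480,4.68241) → ×s → (-3.36599,10.33643) → (-3.37,10.34)

Cross-section at z=11.25: (-3.61,-9.19) (14.11,0.82) (-3.37,10.34)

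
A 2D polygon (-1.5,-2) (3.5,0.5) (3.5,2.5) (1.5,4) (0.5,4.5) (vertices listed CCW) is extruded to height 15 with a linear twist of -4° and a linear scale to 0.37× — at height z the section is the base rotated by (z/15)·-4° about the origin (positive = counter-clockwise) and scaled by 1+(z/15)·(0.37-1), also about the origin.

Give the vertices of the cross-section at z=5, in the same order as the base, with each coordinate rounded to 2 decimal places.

Cross-section at z=5: (-1.22,-1.55) (2.77,0.33) (2.81,1.91) (1.26,3.13) (0.48,3.54)

t = z/height = 5/15 = 0.333333
s = 1 + (scale-1)·z/height = 1 + (0.37-1)·5/15 = 0.790000
θ = twist·z/height = -4°·5/15 = -1.3333° = -0.023271 rad
cos θ = 0.999729, sin θ = -0.023269 (intermediates below are computed at full precision and shown rounded to 5 d.p.)
v1: (-1.5,-2) → rotate → (-1.54613,-1.96456) → ×s → (-1.22144,-1.55200) → (-1.22,-1.55)
v2: (3.5,0.5) → rotate → (3.51069,0.41842) → ×s → (2.77344,0.33055) → (2.77,0.33)
v3: (3.5,2.5) → rotate → (3.55722,2.41788) → ×s → (2.81021,1.91013) → (2.81,1.91)
v4: (1.5,4) → rotate → (1.59267,3.96401) → ×s → (1.25821,3.13157) → (1.26,3.13)
v5: (0.5,4.5) → rotate → (0.60457,4.48715) → ×s → (0.47761,3.54485) → (0.48,3.54)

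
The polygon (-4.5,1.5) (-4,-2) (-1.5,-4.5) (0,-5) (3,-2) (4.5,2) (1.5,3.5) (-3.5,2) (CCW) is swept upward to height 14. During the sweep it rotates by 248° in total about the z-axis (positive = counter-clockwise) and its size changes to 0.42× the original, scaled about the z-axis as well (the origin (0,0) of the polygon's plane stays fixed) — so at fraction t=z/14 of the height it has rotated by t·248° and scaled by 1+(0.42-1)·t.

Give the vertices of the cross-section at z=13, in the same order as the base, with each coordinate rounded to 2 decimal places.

Cross-section at z=13: (1.86,1.16) (0.47,2.01) (-1.16,1.86) (-1.77,1.47) (-1.59,-0.48) (-0.62,-2.19) (0.80,-1.56) (1.74,0.65)

t = z/height = 13/14 = 0.928571
s = 1 + (scale-1)·z/height = 1 + (0.42-1)·13/14 = 0.461429
θ = twist·z/height = 248°·13/14 = 230.2857° = 4.019244 rad
cos θ = -0.638960, sin θ = -0.769240 (intermediates below are computed at full precision and shown rounded to 5 d.p.)
v1: (-4.5,1.5) → rotate → (4.02918,2.50314) → ×s → (1.85918,1.15502) → (1.86,1.16)
v2: (-4,-2) → rotate → (1.01736,4.35488) → ×s → (0.46944,2.00947) → (0.47,2.01)
v3: (-1.5,-4.5) → rotate → (-2.50314,4.02918) → ×s → (-1.15502,1.85918) → (-1.16,1.86)
v4: (0,-5) → rotate → (-3.84620,3.19480) → ×s → (-1.77475,1.47417) → (-1.77,1.47)
v5: (3,-2) → rotate → (-3.45536,-1.02980) → ×s → (-1.59440,-0.47518) → (-1.59,-0.48)
v6: (4.5,2) → rotate → (-1.33684,-4.73950) → ×s → (-0.61686,-2.18694) → (-0.62,-2.19)
v7: (1.5,3.5) → rotate → (1.73390,-3.39022) → ×s → (0.80007,-1.56434) → (0.80,-1.56)
v8: (-3.5,2) → rotate → (3.77484,1.41442) → ×s → (1.74182,0.65265) → (1.74,0.65)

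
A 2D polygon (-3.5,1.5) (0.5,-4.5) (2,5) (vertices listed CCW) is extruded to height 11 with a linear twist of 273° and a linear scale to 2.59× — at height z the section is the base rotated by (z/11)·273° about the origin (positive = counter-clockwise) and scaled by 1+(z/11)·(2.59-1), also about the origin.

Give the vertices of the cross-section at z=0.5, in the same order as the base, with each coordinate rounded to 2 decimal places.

t = z/height = 0.5/11 = 0.0454545
s = 1 + (scale-1)·z/height = 1 + (2.59-1)·0.5/11 = 1.072273
θ = twist·z/height = 273°·0.5/11 = 12.4091° = 0.216579 rad
cos θ = 0.976638, sin θ = 0.214890 (intermediates below are computed at full precision and shown rounded to 5 d.p.)
v1: (-3.5,1.5) → rotate → (-3.74057,0.71284) → ×s → (-4.01091,0.76436) → (-4.01,0.76)
v2: (0.5,-4.5) → rotate → (1.45533,-4.28743) → ×s → (1.56051,-4.59729) → (1.56,-4.60)
v3: (2,5) → rotate → (0.87882,5.31297) → ×s → (0.94234,5.69695) → (0.94,5.70)

Cross-section at z=0.5: (-4.01,0.76) (1.56,-4.60) (0.94,5.70)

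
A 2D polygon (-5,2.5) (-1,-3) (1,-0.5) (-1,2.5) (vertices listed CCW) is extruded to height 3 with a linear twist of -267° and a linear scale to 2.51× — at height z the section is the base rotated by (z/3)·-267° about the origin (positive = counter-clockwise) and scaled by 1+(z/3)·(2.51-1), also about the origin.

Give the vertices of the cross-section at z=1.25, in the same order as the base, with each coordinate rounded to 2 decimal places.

t = z/height = 1.25/3 = 0.416667
s = 1 + (scale-1)·z/height = 1 + (2.51-1)·1.25/3 = 1.629167
θ = twist·z/height = -267°·1.25/3 = -111.2500° = -1.941679 rad
cos θ = -0.362438, sin θ = -0.932008 (intermediates below are computed at full precision and shown rounded to 5 d.p.)
v1: (-5,2.5) → rotate → (4.14221,3.75394) → ×s → (6.74835,6.11580) → (6.75,6.12)
v2: (-1,-3) → rotate → (-2.43359,2.01932) → ×s → (-3.96472,3.28981) → (-3.96,3.29)
v3: (1,-0.5) → rotate → (-0.82844,-0.75079) → ×s → (-1.34967,-1.22316) → (-1.35,-1.22)
v4: (-1,2.5) → rotate → (2.69246,0.02591) → ×s → (4.38646,0.04222) → (4.39,0.04)

Cross-section at z=1.25: (6.75,6.12) (-3.96,3.29) (-1.35,-1.22) (4.39,0.04)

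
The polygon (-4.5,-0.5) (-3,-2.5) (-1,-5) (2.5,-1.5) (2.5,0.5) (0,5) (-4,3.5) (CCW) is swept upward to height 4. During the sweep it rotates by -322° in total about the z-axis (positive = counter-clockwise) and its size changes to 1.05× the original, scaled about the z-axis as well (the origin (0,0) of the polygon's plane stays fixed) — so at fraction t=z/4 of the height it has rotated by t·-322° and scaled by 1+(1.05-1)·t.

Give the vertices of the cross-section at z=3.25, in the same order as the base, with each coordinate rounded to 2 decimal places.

t = z/height = 3.25/4 = 0.8125
s = 1 + (scale-1)·z/height = 1 + (1.05-1)·3.25/4 = 1.040625
θ = twist·z/height = -322°·3.25/4 = -261.6250° = -4.566218 rad
cos θ = -0.145651, sin θ = 0.989336 (intermediates below are computed at full precision and shown rounded to 5 d.p.)
v1: (-4.5,-0.5) → rotate → (1.15010,-4.37919) → ×s → (1.19682,-4.55709) → (1.20,-4.56)
v2: (-3,-2.5) → rotate → (2.91029,-2.60388) → ×s → (3.02852,-2.70966) → (3.03,-2.71)
v3: (-1,-5) → rotate → (5.09233,-0.26108) → ×s → (5.29921,-0.27169) → (5.30,-0.27)
v4: (2.5,-1.5) → rotate → (1.11988,2.69182) → ×s → (1.16537,2.80117) → (1.17,2.80)
v5: (2.5,0.5) → rotate → (-0.85880,2.40051) → ×s → (-0.89369,2.49804) → (-0.89,2.50)
v6: (0,5) → rotate → (-4.94668,-0.72826) → ×s → (-5.14764,-0.75784) → (-5.15,-0.76)
v7: (-4,3.5) → rotate → (-2.88007,-4.46712) → ×s → (-2.99707,-4.64860) → (-3.00,-4.65)

Cross-section at z=3.25: (1.20,-4.56) (3.03,-2.71) (5.30,-0.27) (1.17,2.80) (-0.89,2.50) (-5.15,-0.76) (-3.00,-4.65)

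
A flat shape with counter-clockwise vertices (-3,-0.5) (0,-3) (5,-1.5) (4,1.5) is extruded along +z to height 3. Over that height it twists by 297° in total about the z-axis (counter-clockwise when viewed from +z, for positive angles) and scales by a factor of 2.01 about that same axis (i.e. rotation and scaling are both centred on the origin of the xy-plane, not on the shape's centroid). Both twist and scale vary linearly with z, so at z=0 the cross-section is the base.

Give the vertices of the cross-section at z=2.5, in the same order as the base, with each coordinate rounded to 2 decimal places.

Cross-section at z=2.5: (1.26,5.46) (-5.10,2.11) (-6.08,-7.45) (-0.27,-7.86)

t = z/height = 2.5/3 = 0.833333
s = 1 + (scale-1)·z/height = 1 + (2.01-1)·2.5/3 = 1.841667
θ = twist·z/height = 297°·2.5/3 = 247.5000° = 4.319690 rad
cos θ = -0.382683, sin θ = -0.923880 (intermediates below are computed at full precision and shown rounded to 5 d.p.)
v1: (-3,-0.5) → rotate → (0.68611,2.96298) → ×s → (1.26359,5.45682) → (1.26,5.46)
v2: (0,-3) → rotate → (-2.77164,1.14805) → ×s → (-5.10443,2.11433) → (-5.10,2.11)
v3: (5,-1.5) → rotate → (-3.29924,-4.04537) → ×s → (-6.07609,-7.45023) → (-6.08,-7.45)
v4: (4,1.5) → rotate → (-0.14491,-4.26954) → ×s → (-0.26688,-7.86308) → (-0.27,-7.86)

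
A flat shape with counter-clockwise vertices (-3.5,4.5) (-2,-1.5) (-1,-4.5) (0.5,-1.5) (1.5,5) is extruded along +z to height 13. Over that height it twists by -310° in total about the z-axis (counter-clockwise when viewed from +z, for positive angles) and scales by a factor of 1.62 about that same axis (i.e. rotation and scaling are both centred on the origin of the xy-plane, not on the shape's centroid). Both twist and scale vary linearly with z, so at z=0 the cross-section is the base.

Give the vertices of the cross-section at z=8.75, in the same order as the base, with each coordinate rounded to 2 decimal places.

Cross-section at z=8.75: (1.29,-7.98) (3.51,0.51) (4.30,4.92) (0.40,2.21) (-5.26,-5.20)

t = z/height = 8.75/13 = 0.673077
s = 1 + (scale-1)·z/height = 1 + (1.62-1)·8.75/13 = 1.417308
θ = twist·z/height = -310°·8.75/13 = -208.6538° = -3.641697 rad
cos θ = -0.877533, sin θ = 0.479517 (intermediates below are computed at full precision and shown rounded to 5 d.p.)
v1: (-3.5,4.5) → rotate → (0.91354,-5.62721) → ×s → (1.29477,-7.97548) → (1.29,-7.98)
v2: (-2,-1.5) → rotate → (2.47434,0.35727) → ×s → (3.50690,0.50636) → (3.51,0.51)
v3: (-1,-4.5) → rotate → (3.03536,3.46938) → ×s → (4.30204,4.91718) → (4.30,4.92)
v4: (0.5,-1.5) → rotate → (0.28051,1.55606) → ×s → (0.39757,2.20541) → (0.40,2.21)
v5: (1.5,5) → rotate → (-3.71388,-3.66839) → ×s → (-5.26371,-5.19924) → (-5.26,-5.20)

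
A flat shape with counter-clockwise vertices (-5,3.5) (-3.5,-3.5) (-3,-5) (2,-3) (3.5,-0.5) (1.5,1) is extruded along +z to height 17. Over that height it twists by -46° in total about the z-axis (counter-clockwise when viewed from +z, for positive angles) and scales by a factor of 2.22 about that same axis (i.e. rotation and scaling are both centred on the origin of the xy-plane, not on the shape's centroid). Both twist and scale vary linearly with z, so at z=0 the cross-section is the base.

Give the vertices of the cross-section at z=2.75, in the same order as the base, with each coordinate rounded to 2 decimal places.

t = z/height = 2.75/17 = 0.161765
s = 1 + (scale-1)·z/height = 1 + (2.22-1)·2.75/17 = 1.197353
θ = twist·z/height = -46°·2.75/17 = -7.4412° = -0.129873 rad
cos θ = 0.991578, sin θ = -0.129508 (intermediates below are computed at full precision and shown rounded to 5 d.p.)
v1: (-5,3.5) → rotate → (-4.50461,4.11807) → ×s → (-5.39361,4.93078) → (-5.39,4.93)
v2: (-3.5,-3.5) → rotate → (-3.92380,-3.01725) → ×s → (-4.69818,-3.61271) → (-4.70,-3.61)
v3: (-3,-5) → rotate → (-3.62228,-4.56937) → ×s → (-4.33714,-5.47115) → (-4.34,-5.47)
v4: (2,-3) → rotate → (1.59463,-3.23375) → ×s → (1.90934,-3.87194) → (1.91,-3.87)
v5: (3.5,-0.5) → rotate → (3.40577,-0.94907) → ×s → (4.07791,-1.13637) → (4.08,-1.14)
v6: (1.5,1) → rotate → (1.61688,0.79732) → ×s → (1.93597,0.95467) → (1.94,0.95)

Cross-section at z=2.75: (-5.39,4.93) (-4.70,-3.61) (-4.34,-5.47) (1.91,-3.87) (4.08,-1.14) (1.94,0.95)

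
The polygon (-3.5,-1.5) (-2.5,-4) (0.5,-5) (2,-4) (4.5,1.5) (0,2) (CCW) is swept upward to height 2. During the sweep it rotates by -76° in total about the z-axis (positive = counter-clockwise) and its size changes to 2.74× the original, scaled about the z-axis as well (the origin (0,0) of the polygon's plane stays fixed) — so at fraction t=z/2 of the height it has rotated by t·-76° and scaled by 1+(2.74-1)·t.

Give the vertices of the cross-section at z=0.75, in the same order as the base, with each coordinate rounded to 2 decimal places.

t = z/height = 0.75/2 = 0.375
s = 1 + (scale-1)·z/height = 1 + (2.74-1)·0.75/2 = 1.652500
θ = twist·z/height = -76°·0.75/2 = -28.5000° = -0.497419 rad
cos θ = 0.878817, sin θ = -0.477159 (intermediates below are computed at full precision and shown rounded to 5 d.p.)
v1: (-3.5,-1.5) → rotate → (-3.79160,0.35183) → ×s → (-6.26562,0.58140) → (-6.27,0.58)
v2: (-2.5,-4) → rotate → (-4.10568,-2.32237) → ×s → (-6.78463,-3.83772) → (-6.78,-3.84)
v3: (0.5,-5) → rotate → (-1.94639,-4.63266) → ×s → (-3.21640,-7.65548) → (-3.22,-7.66)
v4: (2,-4) → rotate → (-0.15100,-4.46959) → ×s → (-0.24953,-7.38599) → (-0.25,-7.39)
v5: (4.5,1.5) → rotate → (4.67042,-0.82899) → ×s → (7.71786,-1.36990) → (7.72,-1.37)
v6: (0,2) → rotate → (0.95432,1.75763) → ×s → (1.57701,2.90449) → (1.58,2.90)

Cross-section at z=0.75: (-6.27,0.58) (-6.78,-3.84) (-3.22,-7.66) (-0.25,-7.39) (7.72,-1.37) (1.58,2.90)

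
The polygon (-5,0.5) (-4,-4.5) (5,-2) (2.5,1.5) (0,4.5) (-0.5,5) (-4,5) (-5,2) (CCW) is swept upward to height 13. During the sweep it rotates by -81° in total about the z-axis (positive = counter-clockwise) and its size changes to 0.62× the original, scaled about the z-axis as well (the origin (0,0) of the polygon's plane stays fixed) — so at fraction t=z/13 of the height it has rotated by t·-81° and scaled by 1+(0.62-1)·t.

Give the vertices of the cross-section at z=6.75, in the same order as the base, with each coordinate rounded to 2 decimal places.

t = z/height = 6.75/13 = 0.519231
s = 1 + (scale-1)·z/height = 1 + (0.62-1)·6.75/13 = 0.802692
θ = twist·z/height = -81°·6.75/13 = -42.0577° = -0.734045 rad
cos θ = 0.742471, sin θ = -0.669879 (intermediates below are computed at full precision and shown rounded to 5 d.p.)
v1: (-5,0.5) → rotate → (-3.37741,3.72063) → ×s → (-2.71102,2.98652) → (-2.71,2.99)
v2: (-4,-4.5) → rotate → (-5.98434,-0.66160) → ×s → (-4.80358,-0.53106) → (-4.80,-0.53)
v3: (5,-2) → rotate → (2.37260,-4.83433) → ×s → (1.90446,-3.88048) → (1.90,-3.88)
v4: (2.5,1.5) → rotate → (2.86099,-0.56099) → ×s → (2.29650,-0.45030) → (2.30,-0.45)
v5: (0,4.5) → rotate → (3.01445,3.34112) → ×s → (2.41968,2.68189) → (2.42,2.68)
v6: (-0.5,5) → rotate → (2.97816,4.04729) → ×s → (2.39054,3.24873) → (2.39,3.25)
v7: (-4,5) → rotate → (0.37951,6.39187) → ×s → (0.30463,5.13070) → (0.30,5.13)
v8: (-5,2) → rotate → (-2.37260,4.83433) → ×s → (-1.90446,3.88048) → (-1.90,3.88)

Cross-section at z=6.75: (-2.71,2.99) (-4.80,-0.53) (1.90,-3.88) (2.30,-0.45) (2.42,2.68) (2.39,3.25) (0.30,5.13) (-1.90,3.88)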